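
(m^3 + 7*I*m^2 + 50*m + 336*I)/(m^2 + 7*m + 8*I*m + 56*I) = (m^2 - I*m + 42)/(m + 7)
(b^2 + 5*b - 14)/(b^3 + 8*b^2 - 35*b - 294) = (b - 2)/(b^2 + b - 42)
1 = 1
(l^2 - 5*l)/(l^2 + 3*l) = (l - 5)/(l + 3)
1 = 1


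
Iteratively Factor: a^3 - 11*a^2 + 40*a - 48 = (a - 4)*(a^2 - 7*a + 12) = (a - 4)^2*(a - 3)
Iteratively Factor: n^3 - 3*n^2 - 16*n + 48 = (n + 4)*(n^2 - 7*n + 12) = (n - 3)*(n + 4)*(n - 4)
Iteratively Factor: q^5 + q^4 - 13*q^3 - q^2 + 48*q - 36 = (q - 1)*(q^4 + 2*q^3 - 11*q^2 - 12*q + 36) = (q - 1)*(q + 3)*(q^3 - q^2 - 8*q + 12) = (q - 2)*(q - 1)*(q + 3)*(q^2 + q - 6) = (q - 2)*(q - 1)*(q + 3)^2*(q - 2)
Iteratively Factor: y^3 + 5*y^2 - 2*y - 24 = (y - 2)*(y^2 + 7*y + 12) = (y - 2)*(y + 4)*(y + 3)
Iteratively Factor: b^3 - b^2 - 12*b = (b + 3)*(b^2 - 4*b) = b*(b + 3)*(b - 4)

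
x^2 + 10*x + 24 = (x + 4)*(x + 6)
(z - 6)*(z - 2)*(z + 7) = z^3 - z^2 - 44*z + 84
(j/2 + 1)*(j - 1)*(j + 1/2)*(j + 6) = j^4/2 + 15*j^3/4 + 15*j^2/4 - 5*j - 3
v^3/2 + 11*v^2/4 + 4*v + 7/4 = (v/2 + 1/2)*(v + 1)*(v + 7/2)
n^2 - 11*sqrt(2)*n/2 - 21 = (n - 7*sqrt(2))*(n + 3*sqrt(2)/2)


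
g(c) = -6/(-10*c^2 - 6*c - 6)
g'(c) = -6*(20*c + 6)/(-10*c^2 - 6*c - 6)^2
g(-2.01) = 0.17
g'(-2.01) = 0.17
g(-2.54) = 0.11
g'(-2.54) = 0.09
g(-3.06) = 0.07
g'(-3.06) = 0.05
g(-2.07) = 0.16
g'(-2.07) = 0.16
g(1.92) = 0.11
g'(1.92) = -0.09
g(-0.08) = 1.07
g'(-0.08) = -0.85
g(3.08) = 0.05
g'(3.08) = -0.03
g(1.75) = 0.13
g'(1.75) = -0.11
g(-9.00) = 0.01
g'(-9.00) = 0.00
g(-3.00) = 0.08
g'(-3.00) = 0.05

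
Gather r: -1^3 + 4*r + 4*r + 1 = 8*r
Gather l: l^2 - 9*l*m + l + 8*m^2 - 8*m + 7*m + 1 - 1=l^2 + l*(1 - 9*m) + 8*m^2 - m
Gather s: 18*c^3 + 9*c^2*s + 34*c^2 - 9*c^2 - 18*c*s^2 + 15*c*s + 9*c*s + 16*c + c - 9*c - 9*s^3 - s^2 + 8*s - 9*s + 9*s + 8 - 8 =18*c^3 + 25*c^2 + 8*c - 9*s^3 + s^2*(-18*c - 1) + s*(9*c^2 + 24*c + 8)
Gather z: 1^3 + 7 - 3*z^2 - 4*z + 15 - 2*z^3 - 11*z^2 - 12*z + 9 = -2*z^3 - 14*z^2 - 16*z + 32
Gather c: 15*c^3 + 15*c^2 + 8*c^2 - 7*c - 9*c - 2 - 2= 15*c^3 + 23*c^2 - 16*c - 4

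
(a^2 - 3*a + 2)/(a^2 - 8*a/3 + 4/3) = 3*(a - 1)/(3*a - 2)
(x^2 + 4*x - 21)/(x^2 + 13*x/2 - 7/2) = 2*(x - 3)/(2*x - 1)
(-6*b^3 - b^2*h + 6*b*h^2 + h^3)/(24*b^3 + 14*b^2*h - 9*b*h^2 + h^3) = (-6*b^2 + 5*b*h + h^2)/(24*b^2 - 10*b*h + h^2)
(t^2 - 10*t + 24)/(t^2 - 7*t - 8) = (-t^2 + 10*t - 24)/(-t^2 + 7*t + 8)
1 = 1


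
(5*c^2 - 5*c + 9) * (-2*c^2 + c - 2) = -10*c^4 + 15*c^3 - 33*c^2 + 19*c - 18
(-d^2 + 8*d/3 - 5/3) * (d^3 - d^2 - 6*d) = -d^5 + 11*d^4/3 + 5*d^3/3 - 43*d^2/3 + 10*d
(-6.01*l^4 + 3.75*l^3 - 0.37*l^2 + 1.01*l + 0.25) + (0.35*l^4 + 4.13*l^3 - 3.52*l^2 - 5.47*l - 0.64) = -5.66*l^4 + 7.88*l^3 - 3.89*l^2 - 4.46*l - 0.39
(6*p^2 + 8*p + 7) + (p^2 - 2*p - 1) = 7*p^2 + 6*p + 6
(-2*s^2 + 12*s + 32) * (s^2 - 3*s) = -2*s^4 + 18*s^3 - 4*s^2 - 96*s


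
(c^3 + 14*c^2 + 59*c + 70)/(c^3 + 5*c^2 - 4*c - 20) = (c + 7)/(c - 2)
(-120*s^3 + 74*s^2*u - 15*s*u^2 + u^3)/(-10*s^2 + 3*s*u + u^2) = (-120*s^3 + 74*s^2*u - 15*s*u^2 + u^3)/(-10*s^2 + 3*s*u + u^2)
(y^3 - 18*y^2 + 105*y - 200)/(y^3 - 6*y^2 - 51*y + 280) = (y - 5)/(y + 7)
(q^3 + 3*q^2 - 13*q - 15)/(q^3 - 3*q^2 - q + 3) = (q + 5)/(q - 1)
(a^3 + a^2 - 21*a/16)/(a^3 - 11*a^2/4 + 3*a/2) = (a + 7/4)/(a - 2)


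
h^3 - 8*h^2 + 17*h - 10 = (h - 5)*(h - 2)*(h - 1)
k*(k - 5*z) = k^2 - 5*k*z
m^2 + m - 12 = (m - 3)*(m + 4)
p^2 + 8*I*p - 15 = (p + 3*I)*(p + 5*I)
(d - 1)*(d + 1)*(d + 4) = d^3 + 4*d^2 - d - 4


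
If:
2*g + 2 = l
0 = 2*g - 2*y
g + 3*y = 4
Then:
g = 1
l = 4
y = 1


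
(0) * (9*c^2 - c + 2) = 0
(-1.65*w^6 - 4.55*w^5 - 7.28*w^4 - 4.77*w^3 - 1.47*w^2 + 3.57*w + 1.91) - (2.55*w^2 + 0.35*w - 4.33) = -1.65*w^6 - 4.55*w^5 - 7.28*w^4 - 4.77*w^3 - 4.02*w^2 + 3.22*w + 6.24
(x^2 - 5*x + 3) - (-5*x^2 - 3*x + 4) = 6*x^2 - 2*x - 1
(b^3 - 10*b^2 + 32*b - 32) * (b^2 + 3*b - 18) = b^5 - 7*b^4 - 16*b^3 + 244*b^2 - 672*b + 576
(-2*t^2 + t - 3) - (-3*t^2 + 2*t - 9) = t^2 - t + 6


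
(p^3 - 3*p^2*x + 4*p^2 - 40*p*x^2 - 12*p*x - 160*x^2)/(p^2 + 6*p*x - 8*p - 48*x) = (p^3 - 3*p^2*x + 4*p^2 - 40*p*x^2 - 12*p*x - 160*x^2)/(p^2 + 6*p*x - 8*p - 48*x)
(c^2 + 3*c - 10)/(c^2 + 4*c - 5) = (c - 2)/(c - 1)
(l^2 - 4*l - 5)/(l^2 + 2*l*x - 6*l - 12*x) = (l^2 - 4*l - 5)/(l^2 + 2*l*x - 6*l - 12*x)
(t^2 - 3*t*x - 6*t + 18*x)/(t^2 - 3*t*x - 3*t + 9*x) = (t - 6)/(t - 3)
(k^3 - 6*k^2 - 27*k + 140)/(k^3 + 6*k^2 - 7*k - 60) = (k^2 - 11*k + 28)/(k^2 + k - 12)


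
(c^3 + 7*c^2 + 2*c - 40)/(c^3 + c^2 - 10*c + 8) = (c + 5)/(c - 1)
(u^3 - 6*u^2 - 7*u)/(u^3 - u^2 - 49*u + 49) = u*(u + 1)/(u^2 + 6*u - 7)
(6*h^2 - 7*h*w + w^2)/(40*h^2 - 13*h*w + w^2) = (6*h^2 - 7*h*w + w^2)/(40*h^2 - 13*h*w + w^2)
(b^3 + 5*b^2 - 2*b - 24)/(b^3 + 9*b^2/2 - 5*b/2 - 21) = 2*(b + 4)/(2*b + 7)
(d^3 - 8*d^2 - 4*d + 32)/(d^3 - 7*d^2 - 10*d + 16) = (d - 2)/(d - 1)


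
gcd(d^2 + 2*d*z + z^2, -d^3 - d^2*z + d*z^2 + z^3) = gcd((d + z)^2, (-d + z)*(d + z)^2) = d^2 + 2*d*z + z^2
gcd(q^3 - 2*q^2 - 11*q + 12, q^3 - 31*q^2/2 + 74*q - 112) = q - 4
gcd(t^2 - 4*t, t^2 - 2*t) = t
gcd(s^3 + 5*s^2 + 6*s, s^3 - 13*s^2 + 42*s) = s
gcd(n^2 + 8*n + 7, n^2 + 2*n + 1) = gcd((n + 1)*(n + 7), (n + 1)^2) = n + 1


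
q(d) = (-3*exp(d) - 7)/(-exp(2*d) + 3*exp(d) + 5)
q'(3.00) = -0.26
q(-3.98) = -1.40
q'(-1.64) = 0.02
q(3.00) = 0.20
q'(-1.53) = 0.02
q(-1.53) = -1.37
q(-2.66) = -1.39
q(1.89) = 1.42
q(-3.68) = -1.39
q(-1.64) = -1.37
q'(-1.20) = 0.01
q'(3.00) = -0.26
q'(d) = (-3*exp(d) - 7)*(2*exp(2*d) - 3*exp(d))/(-exp(2*d) + 3*exp(d) + 5)^2 - 3*exp(d)/(-exp(2*d) + 3*exp(d) + 5)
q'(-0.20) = -0.13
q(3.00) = 0.20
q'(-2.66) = 0.01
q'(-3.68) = 0.01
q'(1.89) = -4.02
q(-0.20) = -1.39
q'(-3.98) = 0.00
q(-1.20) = -1.36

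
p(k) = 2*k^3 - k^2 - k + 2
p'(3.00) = 47.00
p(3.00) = 44.00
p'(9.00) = 467.00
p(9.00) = 1370.00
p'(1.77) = 14.26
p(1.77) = 8.19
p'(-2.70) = 48.14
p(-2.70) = -41.96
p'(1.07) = 3.73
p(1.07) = 2.24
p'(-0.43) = 0.97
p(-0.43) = 2.09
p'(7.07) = 284.77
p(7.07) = 651.73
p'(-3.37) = 73.88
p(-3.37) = -82.53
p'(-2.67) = 47.11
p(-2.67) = -40.53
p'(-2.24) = 33.59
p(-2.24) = -23.26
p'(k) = 6*k^2 - 2*k - 1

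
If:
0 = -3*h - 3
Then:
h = -1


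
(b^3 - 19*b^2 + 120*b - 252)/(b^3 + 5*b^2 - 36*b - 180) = (b^2 - 13*b + 42)/(b^2 + 11*b + 30)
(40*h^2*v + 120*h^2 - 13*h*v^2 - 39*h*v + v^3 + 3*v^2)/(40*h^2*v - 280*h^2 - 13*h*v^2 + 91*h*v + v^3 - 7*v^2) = (v + 3)/(v - 7)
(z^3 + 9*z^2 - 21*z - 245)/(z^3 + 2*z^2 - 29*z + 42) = (z^2 + 2*z - 35)/(z^2 - 5*z + 6)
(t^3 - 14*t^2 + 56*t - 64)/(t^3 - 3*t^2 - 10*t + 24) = (t - 8)/(t + 3)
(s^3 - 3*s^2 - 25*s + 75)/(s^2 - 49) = (s^3 - 3*s^2 - 25*s + 75)/(s^2 - 49)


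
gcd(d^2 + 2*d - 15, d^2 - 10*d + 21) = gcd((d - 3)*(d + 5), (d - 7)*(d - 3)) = d - 3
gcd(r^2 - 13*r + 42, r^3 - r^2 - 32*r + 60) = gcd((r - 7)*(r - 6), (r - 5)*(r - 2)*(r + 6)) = 1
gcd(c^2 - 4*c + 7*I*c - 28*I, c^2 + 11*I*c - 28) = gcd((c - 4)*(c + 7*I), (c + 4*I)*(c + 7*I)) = c + 7*I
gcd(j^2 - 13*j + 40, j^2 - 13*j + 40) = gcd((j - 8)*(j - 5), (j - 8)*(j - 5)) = j^2 - 13*j + 40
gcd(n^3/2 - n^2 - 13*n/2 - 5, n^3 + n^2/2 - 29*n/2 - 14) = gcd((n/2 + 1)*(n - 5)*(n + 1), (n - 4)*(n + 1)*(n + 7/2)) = n + 1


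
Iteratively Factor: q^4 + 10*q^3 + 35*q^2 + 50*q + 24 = (q + 2)*(q^3 + 8*q^2 + 19*q + 12) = (q + 1)*(q + 2)*(q^2 + 7*q + 12) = (q + 1)*(q + 2)*(q + 3)*(q + 4)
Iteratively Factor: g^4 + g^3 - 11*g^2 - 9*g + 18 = (g + 3)*(g^3 - 2*g^2 - 5*g + 6) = (g - 1)*(g + 3)*(g^2 - g - 6) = (g - 3)*(g - 1)*(g + 3)*(g + 2)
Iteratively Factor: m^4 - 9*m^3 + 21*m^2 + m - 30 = (m - 3)*(m^3 - 6*m^2 + 3*m + 10) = (m - 3)*(m - 2)*(m^2 - 4*m - 5) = (m - 3)*(m - 2)*(m + 1)*(m - 5)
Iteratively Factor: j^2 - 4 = (j - 2)*(j + 2)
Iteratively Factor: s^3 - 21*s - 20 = (s - 5)*(s^2 + 5*s + 4) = (s - 5)*(s + 1)*(s + 4)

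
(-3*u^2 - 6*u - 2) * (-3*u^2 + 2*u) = 9*u^4 + 12*u^3 - 6*u^2 - 4*u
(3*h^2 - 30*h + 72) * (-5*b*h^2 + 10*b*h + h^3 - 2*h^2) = -15*b*h^4 + 180*b*h^3 - 660*b*h^2 + 720*b*h + 3*h^5 - 36*h^4 + 132*h^3 - 144*h^2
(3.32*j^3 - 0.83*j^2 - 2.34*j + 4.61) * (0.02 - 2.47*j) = -8.2004*j^4 + 2.1165*j^3 + 5.7632*j^2 - 11.4335*j + 0.0922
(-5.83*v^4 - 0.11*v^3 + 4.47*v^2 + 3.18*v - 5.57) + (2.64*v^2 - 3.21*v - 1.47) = -5.83*v^4 - 0.11*v^3 + 7.11*v^2 - 0.0299999999999998*v - 7.04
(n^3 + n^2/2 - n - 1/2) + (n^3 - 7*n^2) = 2*n^3 - 13*n^2/2 - n - 1/2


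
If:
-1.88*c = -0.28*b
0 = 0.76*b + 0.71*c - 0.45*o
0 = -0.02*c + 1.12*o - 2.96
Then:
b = 1.38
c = 0.20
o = 2.65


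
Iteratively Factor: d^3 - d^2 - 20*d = (d + 4)*(d^2 - 5*d) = (d - 5)*(d + 4)*(d)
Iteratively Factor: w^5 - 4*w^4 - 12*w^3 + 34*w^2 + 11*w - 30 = (w + 1)*(w^4 - 5*w^3 - 7*w^2 + 41*w - 30) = (w - 2)*(w + 1)*(w^3 - 3*w^2 - 13*w + 15) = (w - 2)*(w + 1)*(w + 3)*(w^2 - 6*w + 5) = (w - 5)*(w - 2)*(w + 1)*(w + 3)*(w - 1)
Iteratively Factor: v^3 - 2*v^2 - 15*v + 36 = (v - 3)*(v^2 + v - 12) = (v - 3)^2*(v + 4)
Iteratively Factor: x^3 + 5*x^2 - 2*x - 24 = (x - 2)*(x^2 + 7*x + 12) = (x - 2)*(x + 3)*(x + 4)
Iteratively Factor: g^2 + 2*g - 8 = (g + 4)*(g - 2)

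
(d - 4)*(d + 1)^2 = d^3 - 2*d^2 - 7*d - 4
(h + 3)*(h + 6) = h^2 + 9*h + 18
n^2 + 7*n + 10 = (n + 2)*(n + 5)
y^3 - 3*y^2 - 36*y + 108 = (y - 6)*(y - 3)*(y + 6)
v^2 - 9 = (v - 3)*(v + 3)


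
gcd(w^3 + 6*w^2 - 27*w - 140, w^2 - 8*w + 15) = w - 5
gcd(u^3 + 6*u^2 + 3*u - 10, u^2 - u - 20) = 1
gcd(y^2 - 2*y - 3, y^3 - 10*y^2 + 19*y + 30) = y + 1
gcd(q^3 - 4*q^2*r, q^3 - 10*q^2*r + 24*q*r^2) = q^2 - 4*q*r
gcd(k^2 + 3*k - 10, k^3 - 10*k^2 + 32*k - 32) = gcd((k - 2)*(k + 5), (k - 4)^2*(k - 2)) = k - 2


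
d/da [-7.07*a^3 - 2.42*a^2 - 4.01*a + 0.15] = -21.21*a^2 - 4.84*a - 4.01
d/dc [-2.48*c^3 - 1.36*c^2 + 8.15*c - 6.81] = -7.44*c^2 - 2.72*c + 8.15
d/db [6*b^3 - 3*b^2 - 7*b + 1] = 18*b^2 - 6*b - 7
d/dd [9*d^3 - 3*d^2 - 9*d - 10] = 27*d^2 - 6*d - 9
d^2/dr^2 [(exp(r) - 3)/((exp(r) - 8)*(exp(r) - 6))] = (exp(4*r) + 2*exp(3*r) - 162*exp(2*r) + 660*exp(r) + 288)*exp(r)/(exp(6*r) - 42*exp(5*r) + 732*exp(4*r) - 6776*exp(3*r) + 35136*exp(2*r) - 96768*exp(r) + 110592)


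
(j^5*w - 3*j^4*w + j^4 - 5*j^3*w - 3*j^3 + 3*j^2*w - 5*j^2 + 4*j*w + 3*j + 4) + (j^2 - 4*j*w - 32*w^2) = j^5*w - 3*j^4*w + j^4 - 5*j^3*w - 3*j^3 + 3*j^2*w - 4*j^2 + 3*j - 32*w^2 + 4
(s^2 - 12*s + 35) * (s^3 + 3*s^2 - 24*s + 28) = s^5 - 9*s^4 - 25*s^3 + 421*s^2 - 1176*s + 980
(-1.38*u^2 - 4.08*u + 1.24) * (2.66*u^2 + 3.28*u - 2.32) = -3.6708*u^4 - 15.3792*u^3 - 6.8824*u^2 + 13.5328*u - 2.8768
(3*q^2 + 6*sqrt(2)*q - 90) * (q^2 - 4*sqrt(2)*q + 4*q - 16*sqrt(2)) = 3*q^4 - 6*sqrt(2)*q^3 + 12*q^3 - 138*q^2 - 24*sqrt(2)*q^2 - 552*q + 360*sqrt(2)*q + 1440*sqrt(2)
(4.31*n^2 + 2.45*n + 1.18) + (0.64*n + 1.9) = 4.31*n^2 + 3.09*n + 3.08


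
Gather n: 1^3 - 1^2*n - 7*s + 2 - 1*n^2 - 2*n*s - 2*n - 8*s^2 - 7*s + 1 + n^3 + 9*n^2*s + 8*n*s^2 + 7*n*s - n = n^3 + n^2*(9*s - 1) + n*(8*s^2 + 5*s - 4) - 8*s^2 - 14*s + 4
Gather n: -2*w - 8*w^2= -8*w^2 - 2*w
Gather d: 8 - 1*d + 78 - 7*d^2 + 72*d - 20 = -7*d^2 + 71*d + 66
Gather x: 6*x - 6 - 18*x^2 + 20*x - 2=-18*x^2 + 26*x - 8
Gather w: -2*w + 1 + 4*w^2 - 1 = 4*w^2 - 2*w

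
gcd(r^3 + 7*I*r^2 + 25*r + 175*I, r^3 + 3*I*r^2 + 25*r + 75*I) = r^2 + 25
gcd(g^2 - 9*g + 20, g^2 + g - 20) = g - 4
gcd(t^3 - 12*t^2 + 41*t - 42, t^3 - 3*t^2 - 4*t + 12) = t^2 - 5*t + 6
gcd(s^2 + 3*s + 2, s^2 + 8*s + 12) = s + 2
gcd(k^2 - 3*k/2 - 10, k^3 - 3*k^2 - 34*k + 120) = k - 4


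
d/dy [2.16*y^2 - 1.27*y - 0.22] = 4.32*y - 1.27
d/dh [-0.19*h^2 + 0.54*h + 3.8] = 0.54 - 0.38*h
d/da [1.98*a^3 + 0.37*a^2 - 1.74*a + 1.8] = 5.94*a^2 + 0.74*a - 1.74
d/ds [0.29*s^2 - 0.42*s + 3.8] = 0.58*s - 0.42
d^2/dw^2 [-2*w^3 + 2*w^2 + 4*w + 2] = 4 - 12*w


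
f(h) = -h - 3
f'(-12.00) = -1.00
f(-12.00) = 9.00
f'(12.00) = -1.00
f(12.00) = -15.00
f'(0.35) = -1.00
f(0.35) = -3.35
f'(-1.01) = -1.00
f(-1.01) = -1.99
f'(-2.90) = -1.00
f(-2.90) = -0.10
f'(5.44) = -1.00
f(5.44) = -8.44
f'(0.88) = -1.00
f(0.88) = -3.88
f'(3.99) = -1.00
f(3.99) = -6.99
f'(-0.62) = -1.00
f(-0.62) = -2.38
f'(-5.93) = -1.00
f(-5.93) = 2.93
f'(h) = -1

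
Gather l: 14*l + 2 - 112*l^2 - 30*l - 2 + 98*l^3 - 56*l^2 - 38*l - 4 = 98*l^3 - 168*l^2 - 54*l - 4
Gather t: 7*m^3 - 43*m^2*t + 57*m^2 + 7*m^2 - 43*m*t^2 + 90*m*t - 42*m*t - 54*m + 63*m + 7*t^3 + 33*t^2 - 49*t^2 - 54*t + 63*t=7*m^3 + 64*m^2 + 9*m + 7*t^3 + t^2*(-43*m - 16) + t*(-43*m^2 + 48*m + 9)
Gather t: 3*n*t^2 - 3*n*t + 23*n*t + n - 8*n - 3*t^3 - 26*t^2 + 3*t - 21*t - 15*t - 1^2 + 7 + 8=-7*n - 3*t^3 + t^2*(3*n - 26) + t*(20*n - 33) + 14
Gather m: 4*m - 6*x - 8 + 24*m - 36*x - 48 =28*m - 42*x - 56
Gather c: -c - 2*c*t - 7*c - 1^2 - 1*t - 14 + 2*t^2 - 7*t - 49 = c*(-2*t - 8) + 2*t^2 - 8*t - 64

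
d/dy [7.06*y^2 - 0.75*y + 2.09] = 14.12*y - 0.75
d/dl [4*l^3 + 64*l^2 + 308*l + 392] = 12*l^2 + 128*l + 308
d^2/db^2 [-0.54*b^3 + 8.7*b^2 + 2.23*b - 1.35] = 17.4 - 3.24*b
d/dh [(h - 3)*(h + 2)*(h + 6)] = 3*h^2 + 10*h - 12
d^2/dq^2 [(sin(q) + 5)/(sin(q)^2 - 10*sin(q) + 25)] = (-sin(q)^3 - 40*sin(q)^2 - 73*sin(q) + 50)/(sin(q) - 5)^4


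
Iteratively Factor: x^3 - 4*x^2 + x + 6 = (x + 1)*(x^2 - 5*x + 6) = (x - 2)*(x + 1)*(x - 3)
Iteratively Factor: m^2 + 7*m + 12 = (m + 4)*(m + 3)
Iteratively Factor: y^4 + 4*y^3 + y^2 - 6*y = (y - 1)*(y^3 + 5*y^2 + 6*y) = (y - 1)*(y + 2)*(y^2 + 3*y) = y*(y - 1)*(y + 2)*(y + 3)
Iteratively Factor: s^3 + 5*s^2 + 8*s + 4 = (s + 2)*(s^2 + 3*s + 2) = (s + 2)^2*(s + 1)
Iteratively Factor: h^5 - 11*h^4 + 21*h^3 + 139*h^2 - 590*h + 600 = (h - 2)*(h^4 - 9*h^3 + 3*h^2 + 145*h - 300) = (h - 3)*(h - 2)*(h^3 - 6*h^2 - 15*h + 100) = (h - 3)*(h - 2)*(h + 4)*(h^2 - 10*h + 25) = (h - 5)*(h - 3)*(h - 2)*(h + 4)*(h - 5)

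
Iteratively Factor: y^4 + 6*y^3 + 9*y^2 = (y)*(y^3 + 6*y^2 + 9*y) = y*(y + 3)*(y^2 + 3*y) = y*(y + 3)^2*(y)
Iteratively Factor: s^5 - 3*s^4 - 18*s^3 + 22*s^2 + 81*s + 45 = (s + 3)*(s^4 - 6*s^3 + 22*s + 15) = (s + 1)*(s + 3)*(s^3 - 7*s^2 + 7*s + 15) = (s - 5)*(s + 1)*(s + 3)*(s^2 - 2*s - 3) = (s - 5)*(s + 1)^2*(s + 3)*(s - 3)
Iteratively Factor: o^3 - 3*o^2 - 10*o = (o + 2)*(o^2 - 5*o) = o*(o + 2)*(o - 5)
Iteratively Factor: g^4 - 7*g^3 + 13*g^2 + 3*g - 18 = (g + 1)*(g^3 - 8*g^2 + 21*g - 18) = (g - 3)*(g + 1)*(g^2 - 5*g + 6) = (g - 3)^2*(g + 1)*(g - 2)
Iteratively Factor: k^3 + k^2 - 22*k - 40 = (k - 5)*(k^2 + 6*k + 8) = (k - 5)*(k + 2)*(k + 4)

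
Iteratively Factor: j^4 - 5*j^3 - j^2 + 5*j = (j)*(j^3 - 5*j^2 - j + 5) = j*(j - 5)*(j^2 - 1) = j*(j - 5)*(j - 1)*(j + 1)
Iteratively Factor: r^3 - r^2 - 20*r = (r)*(r^2 - r - 20) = r*(r - 5)*(r + 4)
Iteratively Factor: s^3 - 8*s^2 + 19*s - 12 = (s - 4)*(s^2 - 4*s + 3) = (s - 4)*(s - 3)*(s - 1)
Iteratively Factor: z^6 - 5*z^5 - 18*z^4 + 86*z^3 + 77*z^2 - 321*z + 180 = (z + 3)*(z^5 - 8*z^4 + 6*z^3 + 68*z^2 - 127*z + 60) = (z + 3)^2*(z^4 - 11*z^3 + 39*z^2 - 49*z + 20) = (z - 1)*(z + 3)^2*(z^3 - 10*z^2 + 29*z - 20) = (z - 4)*(z - 1)*(z + 3)^2*(z^2 - 6*z + 5) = (z - 5)*(z - 4)*(z - 1)*(z + 3)^2*(z - 1)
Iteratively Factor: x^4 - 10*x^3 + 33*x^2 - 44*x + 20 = (x - 2)*(x^3 - 8*x^2 + 17*x - 10) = (x - 2)^2*(x^2 - 6*x + 5) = (x - 5)*(x - 2)^2*(x - 1)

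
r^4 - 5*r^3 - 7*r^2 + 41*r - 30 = (r - 5)*(r - 2)*(r - 1)*(r + 3)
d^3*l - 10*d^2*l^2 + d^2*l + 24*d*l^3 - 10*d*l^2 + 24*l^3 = (d - 6*l)*(d - 4*l)*(d*l + l)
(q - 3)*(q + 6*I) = q^2 - 3*q + 6*I*q - 18*I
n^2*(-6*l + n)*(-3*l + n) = 18*l^2*n^2 - 9*l*n^3 + n^4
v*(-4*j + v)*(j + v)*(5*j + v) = -20*j^3*v - 19*j^2*v^2 + 2*j*v^3 + v^4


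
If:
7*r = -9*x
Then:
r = -9*x/7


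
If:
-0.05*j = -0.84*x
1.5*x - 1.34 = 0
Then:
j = 15.01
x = 0.89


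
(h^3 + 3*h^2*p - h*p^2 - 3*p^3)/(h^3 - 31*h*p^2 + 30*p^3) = (-h^2 - 4*h*p - 3*p^2)/(-h^2 - h*p + 30*p^2)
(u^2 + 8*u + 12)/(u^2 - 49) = (u^2 + 8*u + 12)/(u^2 - 49)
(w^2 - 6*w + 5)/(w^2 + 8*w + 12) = (w^2 - 6*w + 5)/(w^2 + 8*w + 12)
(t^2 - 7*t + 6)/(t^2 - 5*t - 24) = (-t^2 + 7*t - 6)/(-t^2 + 5*t + 24)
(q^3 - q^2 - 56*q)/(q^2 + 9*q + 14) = q*(q - 8)/(q + 2)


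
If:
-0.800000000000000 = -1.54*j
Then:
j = 0.52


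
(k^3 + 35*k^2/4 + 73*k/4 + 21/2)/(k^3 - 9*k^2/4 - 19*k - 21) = (k^2 + 7*k + 6)/(k^2 - 4*k - 12)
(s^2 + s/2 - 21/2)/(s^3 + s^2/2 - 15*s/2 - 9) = (2*s + 7)/(2*s^2 + 7*s + 6)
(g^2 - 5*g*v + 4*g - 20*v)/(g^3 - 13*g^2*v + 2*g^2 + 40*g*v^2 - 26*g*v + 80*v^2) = (-g - 4)/(-g^2 + 8*g*v - 2*g + 16*v)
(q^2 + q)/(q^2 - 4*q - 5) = q/(q - 5)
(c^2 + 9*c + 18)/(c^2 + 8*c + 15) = (c + 6)/(c + 5)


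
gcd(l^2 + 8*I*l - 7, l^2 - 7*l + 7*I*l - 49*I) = l + 7*I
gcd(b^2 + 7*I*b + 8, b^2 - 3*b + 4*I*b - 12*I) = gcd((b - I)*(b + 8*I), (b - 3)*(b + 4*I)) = 1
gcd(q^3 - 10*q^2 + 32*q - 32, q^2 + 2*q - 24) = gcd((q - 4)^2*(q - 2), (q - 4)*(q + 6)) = q - 4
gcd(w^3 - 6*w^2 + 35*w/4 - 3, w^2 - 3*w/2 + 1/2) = w - 1/2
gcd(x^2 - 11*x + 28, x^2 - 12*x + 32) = x - 4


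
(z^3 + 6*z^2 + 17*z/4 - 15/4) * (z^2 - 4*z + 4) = z^5 + 2*z^4 - 63*z^3/4 + 13*z^2/4 + 32*z - 15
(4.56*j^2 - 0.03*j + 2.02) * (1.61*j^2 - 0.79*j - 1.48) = 7.3416*j^4 - 3.6507*j^3 - 3.4729*j^2 - 1.5514*j - 2.9896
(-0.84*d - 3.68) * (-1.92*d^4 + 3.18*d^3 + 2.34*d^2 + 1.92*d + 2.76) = 1.6128*d^5 + 4.3944*d^4 - 13.668*d^3 - 10.224*d^2 - 9.384*d - 10.1568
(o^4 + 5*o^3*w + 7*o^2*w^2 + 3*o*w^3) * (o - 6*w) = o^5 - o^4*w - 23*o^3*w^2 - 39*o^2*w^3 - 18*o*w^4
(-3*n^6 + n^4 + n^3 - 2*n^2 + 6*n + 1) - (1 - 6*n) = -3*n^6 + n^4 + n^3 - 2*n^2 + 12*n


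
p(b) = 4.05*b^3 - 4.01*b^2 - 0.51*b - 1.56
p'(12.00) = 1652.85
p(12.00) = 6413.28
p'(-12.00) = 1845.33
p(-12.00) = -7571.28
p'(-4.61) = 294.68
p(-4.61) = -481.22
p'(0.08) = -1.07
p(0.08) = -1.62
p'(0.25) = -1.76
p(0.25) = -1.87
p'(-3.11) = 141.95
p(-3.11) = -160.58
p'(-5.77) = 450.27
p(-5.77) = -910.13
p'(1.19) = 7.15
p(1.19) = -1.02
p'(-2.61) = 103.19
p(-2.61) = -99.55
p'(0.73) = 0.11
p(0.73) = -2.49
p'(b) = 12.15*b^2 - 8.02*b - 0.51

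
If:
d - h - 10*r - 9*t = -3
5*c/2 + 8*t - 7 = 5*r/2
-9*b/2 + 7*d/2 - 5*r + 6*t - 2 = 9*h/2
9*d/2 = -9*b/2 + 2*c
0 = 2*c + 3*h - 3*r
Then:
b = 77/75 - 23*t/75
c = 7374/2225 - 9876*t/2225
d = 993/2225 - 3707*t/2225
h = 3828*t/2225 - 3772/2225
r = 1144/2225 - 2756*t/2225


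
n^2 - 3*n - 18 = (n - 6)*(n + 3)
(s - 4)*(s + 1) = s^2 - 3*s - 4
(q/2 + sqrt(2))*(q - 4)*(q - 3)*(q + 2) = q^4/2 - 5*q^3/2 + sqrt(2)*q^3 - 5*sqrt(2)*q^2 - q^2 - 2*sqrt(2)*q + 12*q + 24*sqrt(2)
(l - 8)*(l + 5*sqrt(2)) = l^2 - 8*l + 5*sqrt(2)*l - 40*sqrt(2)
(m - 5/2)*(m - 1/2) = m^2 - 3*m + 5/4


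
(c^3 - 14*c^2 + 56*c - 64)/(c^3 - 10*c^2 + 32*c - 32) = (c - 8)/(c - 4)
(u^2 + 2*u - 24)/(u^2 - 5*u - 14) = (-u^2 - 2*u + 24)/(-u^2 + 5*u + 14)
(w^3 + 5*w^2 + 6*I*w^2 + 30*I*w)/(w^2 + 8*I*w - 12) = w*(w + 5)/(w + 2*I)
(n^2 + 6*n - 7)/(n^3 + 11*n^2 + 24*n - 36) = (n + 7)/(n^2 + 12*n + 36)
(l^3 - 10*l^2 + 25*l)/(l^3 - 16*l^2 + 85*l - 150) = l/(l - 6)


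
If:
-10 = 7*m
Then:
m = -10/7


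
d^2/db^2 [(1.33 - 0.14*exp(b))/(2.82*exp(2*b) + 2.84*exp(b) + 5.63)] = (-1.113336*exp(4*b) + 43.428*exp(3*b) + 45.291456*exp(2*b) - 71.497776*exp(b) - 25.703202)*exp(b)/(22.425768*exp(6*b) + 67.754448*exp(5*b) + 202.551012*exp(4*b) + 293.443568*exp(3*b) + 404.383758*exp(2*b) + 270.057588*exp(b) + 178.453547)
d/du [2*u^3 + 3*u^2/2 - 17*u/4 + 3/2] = 6*u^2 + 3*u - 17/4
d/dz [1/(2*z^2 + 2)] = -z/(z^2 + 1)^2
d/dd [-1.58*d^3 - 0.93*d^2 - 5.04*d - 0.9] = -4.74*d^2 - 1.86*d - 5.04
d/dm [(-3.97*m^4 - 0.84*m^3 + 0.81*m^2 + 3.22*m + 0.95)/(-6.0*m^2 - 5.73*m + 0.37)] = (47.64*m^5 + 73.2843*m^4 + 3.7508*m^3 + 13.7463*m^2 + 11.9994*m + 6.6349)/(36.0*m^4 + 68.76*m^3 + 28.3929*m^2 - 4.2402*m + 0.1369)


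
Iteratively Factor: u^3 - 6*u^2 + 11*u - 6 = (u - 1)*(u^2 - 5*u + 6) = (u - 3)*(u - 1)*(u - 2)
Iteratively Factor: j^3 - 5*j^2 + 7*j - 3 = (j - 1)*(j^2 - 4*j + 3) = (j - 1)^2*(j - 3)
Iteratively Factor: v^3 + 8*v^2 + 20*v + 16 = (v + 4)*(v^2 + 4*v + 4) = (v + 2)*(v + 4)*(v + 2)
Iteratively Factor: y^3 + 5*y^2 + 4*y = (y)*(y^2 + 5*y + 4) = y*(y + 4)*(y + 1)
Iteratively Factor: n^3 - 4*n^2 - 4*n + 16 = (n + 2)*(n^2 - 6*n + 8) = (n - 4)*(n + 2)*(n - 2)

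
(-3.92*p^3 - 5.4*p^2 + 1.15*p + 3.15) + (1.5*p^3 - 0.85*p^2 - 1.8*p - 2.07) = -2.42*p^3 - 6.25*p^2 - 0.65*p + 1.08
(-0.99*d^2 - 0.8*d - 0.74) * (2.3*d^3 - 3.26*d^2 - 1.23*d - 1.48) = -2.277*d^5 + 1.3874*d^4 + 2.1237*d^3 + 4.8616*d^2 + 2.0942*d + 1.0952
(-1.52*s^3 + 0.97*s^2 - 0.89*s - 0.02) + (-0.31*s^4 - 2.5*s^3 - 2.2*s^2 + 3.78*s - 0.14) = -0.31*s^4 - 4.02*s^3 - 1.23*s^2 + 2.89*s - 0.16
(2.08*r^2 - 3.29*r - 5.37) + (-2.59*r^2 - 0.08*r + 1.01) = -0.51*r^2 - 3.37*r - 4.36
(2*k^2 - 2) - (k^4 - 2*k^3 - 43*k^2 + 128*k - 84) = -k^4 + 2*k^3 + 45*k^2 - 128*k + 82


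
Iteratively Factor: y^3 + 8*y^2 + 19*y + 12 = (y + 3)*(y^2 + 5*y + 4) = (y + 1)*(y + 3)*(y + 4)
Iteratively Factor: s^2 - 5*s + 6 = (s - 2)*(s - 3)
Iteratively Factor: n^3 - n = (n)*(n^2 - 1) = n*(n - 1)*(n + 1)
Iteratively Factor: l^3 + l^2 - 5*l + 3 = (l - 1)*(l^2 + 2*l - 3) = (l - 1)*(l + 3)*(l - 1)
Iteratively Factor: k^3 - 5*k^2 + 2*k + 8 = (k - 2)*(k^2 - 3*k - 4) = (k - 4)*(k - 2)*(k + 1)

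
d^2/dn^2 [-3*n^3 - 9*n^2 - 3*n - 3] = -18*n - 18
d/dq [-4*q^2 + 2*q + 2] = 2 - 8*q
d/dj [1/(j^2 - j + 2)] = (1 - 2*j)/(j^2 - j + 2)^2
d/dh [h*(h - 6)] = 2*h - 6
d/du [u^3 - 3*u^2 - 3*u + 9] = 3*u^2 - 6*u - 3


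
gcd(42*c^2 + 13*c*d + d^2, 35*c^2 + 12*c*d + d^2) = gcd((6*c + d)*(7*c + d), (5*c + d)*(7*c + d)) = 7*c + d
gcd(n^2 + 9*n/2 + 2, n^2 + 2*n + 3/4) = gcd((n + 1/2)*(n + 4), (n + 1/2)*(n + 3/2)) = n + 1/2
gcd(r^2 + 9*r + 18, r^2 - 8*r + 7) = 1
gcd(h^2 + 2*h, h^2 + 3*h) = h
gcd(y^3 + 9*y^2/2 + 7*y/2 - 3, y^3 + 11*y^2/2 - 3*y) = y - 1/2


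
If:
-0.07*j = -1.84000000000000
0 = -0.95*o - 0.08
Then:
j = 26.29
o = -0.08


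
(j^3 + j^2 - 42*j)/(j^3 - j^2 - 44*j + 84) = j/(j - 2)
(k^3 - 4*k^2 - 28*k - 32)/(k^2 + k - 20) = (k^3 - 4*k^2 - 28*k - 32)/(k^2 + k - 20)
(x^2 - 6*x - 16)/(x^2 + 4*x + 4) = (x - 8)/(x + 2)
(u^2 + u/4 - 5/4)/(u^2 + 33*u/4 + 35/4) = (u - 1)/(u + 7)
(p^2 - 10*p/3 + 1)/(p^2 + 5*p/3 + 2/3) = (3*p^2 - 10*p + 3)/(3*p^2 + 5*p + 2)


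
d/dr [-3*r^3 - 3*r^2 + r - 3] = -9*r^2 - 6*r + 1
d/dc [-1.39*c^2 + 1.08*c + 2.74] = 1.08 - 2.78*c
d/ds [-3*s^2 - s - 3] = -6*s - 1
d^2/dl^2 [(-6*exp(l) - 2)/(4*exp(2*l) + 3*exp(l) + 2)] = (-96*exp(4*l) - 56*exp(3*l) + 216*exp(2*l) + 82*exp(l) - 12)*exp(l)/(64*exp(6*l) + 144*exp(5*l) + 204*exp(4*l) + 171*exp(3*l) + 102*exp(2*l) + 36*exp(l) + 8)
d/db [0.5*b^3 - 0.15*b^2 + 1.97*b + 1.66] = 1.5*b^2 - 0.3*b + 1.97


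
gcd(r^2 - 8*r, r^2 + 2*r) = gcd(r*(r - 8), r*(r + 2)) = r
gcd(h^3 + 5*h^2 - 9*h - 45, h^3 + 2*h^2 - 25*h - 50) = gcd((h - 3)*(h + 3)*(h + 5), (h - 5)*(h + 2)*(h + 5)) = h + 5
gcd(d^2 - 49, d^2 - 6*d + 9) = 1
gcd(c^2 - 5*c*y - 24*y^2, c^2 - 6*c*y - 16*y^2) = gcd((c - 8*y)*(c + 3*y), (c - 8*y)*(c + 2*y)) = -c + 8*y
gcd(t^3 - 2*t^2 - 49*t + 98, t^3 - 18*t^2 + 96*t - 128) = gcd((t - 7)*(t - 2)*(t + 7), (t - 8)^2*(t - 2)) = t - 2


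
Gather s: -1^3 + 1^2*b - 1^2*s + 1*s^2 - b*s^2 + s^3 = b + s^3 + s^2*(1 - b) - s - 1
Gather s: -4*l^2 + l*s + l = -4*l^2 + l*s + l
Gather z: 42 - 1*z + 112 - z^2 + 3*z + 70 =-z^2 + 2*z + 224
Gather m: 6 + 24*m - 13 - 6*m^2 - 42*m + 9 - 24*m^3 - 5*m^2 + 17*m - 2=-24*m^3 - 11*m^2 - m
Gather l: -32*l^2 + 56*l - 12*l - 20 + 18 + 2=-32*l^2 + 44*l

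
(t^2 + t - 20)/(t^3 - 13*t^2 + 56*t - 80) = (t + 5)/(t^2 - 9*t + 20)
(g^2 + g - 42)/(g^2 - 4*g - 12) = (g + 7)/(g + 2)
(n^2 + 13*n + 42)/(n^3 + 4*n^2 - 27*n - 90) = (n + 7)/(n^2 - 2*n - 15)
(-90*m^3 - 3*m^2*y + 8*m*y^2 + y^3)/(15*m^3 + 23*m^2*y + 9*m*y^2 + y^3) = (-18*m^2 + 3*m*y + y^2)/(3*m^2 + 4*m*y + y^2)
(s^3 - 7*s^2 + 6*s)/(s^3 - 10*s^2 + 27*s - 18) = s/(s - 3)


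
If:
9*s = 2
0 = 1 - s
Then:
No Solution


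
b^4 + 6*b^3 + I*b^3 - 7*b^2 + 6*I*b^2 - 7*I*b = b*(b - 1)*(b + 7)*(b + I)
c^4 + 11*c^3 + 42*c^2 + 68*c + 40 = (c + 2)^3*(c + 5)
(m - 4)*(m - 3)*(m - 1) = m^3 - 8*m^2 + 19*m - 12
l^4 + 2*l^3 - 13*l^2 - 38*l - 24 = (l - 4)*(l + 1)*(l + 2)*(l + 3)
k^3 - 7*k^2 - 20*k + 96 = (k - 8)*(k - 3)*(k + 4)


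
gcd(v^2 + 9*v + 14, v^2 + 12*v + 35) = v + 7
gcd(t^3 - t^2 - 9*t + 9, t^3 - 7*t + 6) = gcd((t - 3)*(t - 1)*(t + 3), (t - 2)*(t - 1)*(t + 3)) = t^2 + 2*t - 3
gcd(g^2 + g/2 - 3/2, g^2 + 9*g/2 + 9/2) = g + 3/2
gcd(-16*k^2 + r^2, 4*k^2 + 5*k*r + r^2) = 4*k + r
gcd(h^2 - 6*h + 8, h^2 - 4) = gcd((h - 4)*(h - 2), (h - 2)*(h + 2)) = h - 2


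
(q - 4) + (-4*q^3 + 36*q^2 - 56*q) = -4*q^3 + 36*q^2 - 55*q - 4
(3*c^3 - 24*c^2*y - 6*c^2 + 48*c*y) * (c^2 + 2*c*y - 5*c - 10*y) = 3*c^5 - 18*c^4*y - 21*c^4 - 48*c^3*y^2 + 126*c^3*y + 30*c^3 + 336*c^2*y^2 - 180*c^2*y - 480*c*y^2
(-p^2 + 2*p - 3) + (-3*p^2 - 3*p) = -4*p^2 - p - 3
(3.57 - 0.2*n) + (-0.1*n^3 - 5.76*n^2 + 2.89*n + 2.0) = -0.1*n^3 - 5.76*n^2 + 2.69*n + 5.57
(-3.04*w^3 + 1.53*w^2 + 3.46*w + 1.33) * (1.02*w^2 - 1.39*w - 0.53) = -3.1008*w^5 + 5.7862*w^4 + 3.0137*w^3 - 4.2637*w^2 - 3.6825*w - 0.7049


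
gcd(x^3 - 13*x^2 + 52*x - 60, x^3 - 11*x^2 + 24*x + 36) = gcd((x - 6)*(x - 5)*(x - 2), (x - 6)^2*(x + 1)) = x - 6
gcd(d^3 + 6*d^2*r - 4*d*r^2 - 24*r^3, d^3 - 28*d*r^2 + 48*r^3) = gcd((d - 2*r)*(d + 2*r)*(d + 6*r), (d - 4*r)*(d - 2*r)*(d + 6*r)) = -d^2 - 4*d*r + 12*r^2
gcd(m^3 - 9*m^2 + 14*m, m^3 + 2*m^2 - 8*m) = m^2 - 2*m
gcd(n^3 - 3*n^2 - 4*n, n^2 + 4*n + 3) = n + 1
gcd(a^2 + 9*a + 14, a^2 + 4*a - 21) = a + 7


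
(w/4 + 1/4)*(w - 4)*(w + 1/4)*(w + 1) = w^4/4 - 7*w^3/16 - 15*w^2/8 - 23*w/16 - 1/4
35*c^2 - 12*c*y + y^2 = (-7*c + y)*(-5*c + y)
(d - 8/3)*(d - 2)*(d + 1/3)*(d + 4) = d^4 - d^3/3 - 122*d^2/9 + 152*d/9 + 64/9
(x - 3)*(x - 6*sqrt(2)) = x^2 - 6*sqrt(2)*x - 3*x + 18*sqrt(2)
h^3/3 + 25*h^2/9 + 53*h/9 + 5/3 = (h/3 + 1)*(h + 1/3)*(h + 5)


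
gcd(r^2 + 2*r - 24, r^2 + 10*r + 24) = r + 6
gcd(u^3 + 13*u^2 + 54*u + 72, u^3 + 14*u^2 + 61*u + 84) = u^2 + 7*u + 12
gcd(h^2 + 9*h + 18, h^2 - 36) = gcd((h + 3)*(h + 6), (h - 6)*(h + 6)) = h + 6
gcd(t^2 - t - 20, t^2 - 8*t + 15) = t - 5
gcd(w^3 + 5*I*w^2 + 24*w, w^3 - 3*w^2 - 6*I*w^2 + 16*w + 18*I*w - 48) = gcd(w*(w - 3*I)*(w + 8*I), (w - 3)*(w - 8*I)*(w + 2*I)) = 1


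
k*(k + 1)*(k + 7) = k^3 + 8*k^2 + 7*k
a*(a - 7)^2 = a^3 - 14*a^2 + 49*a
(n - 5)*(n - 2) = n^2 - 7*n + 10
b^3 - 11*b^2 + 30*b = b*(b - 6)*(b - 5)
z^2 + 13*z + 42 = (z + 6)*(z + 7)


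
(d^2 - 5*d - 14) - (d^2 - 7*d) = 2*d - 14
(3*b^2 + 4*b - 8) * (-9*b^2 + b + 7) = -27*b^4 - 33*b^3 + 97*b^2 + 20*b - 56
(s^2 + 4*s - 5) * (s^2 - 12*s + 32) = s^4 - 8*s^3 - 21*s^2 + 188*s - 160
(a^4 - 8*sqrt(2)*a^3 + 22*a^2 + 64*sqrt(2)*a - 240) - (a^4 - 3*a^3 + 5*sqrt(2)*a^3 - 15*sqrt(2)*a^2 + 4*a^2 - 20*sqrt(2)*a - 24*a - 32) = -13*sqrt(2)*a^3 + 3*a^3 + 18*a^2 + 15*sqrt(2)*a^2 + 24*a + 84*sqrt(2)*a - 208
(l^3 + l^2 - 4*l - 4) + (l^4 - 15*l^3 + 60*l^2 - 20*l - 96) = l^4 - 14*l^3 + 61*l^2 - 24*l - 100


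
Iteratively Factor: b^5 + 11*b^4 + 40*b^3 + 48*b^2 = (b + 4)*(b^4 + 7*b^3 + 12*b^2) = (b + 3)*(b + 4)*(b^3 + 4*b^2) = (b + 3)*(b + 4)^2*(b^2) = b*(b + 3)*(b + 4)^2*(b)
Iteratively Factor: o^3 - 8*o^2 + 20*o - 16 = (o - 2)*(o^2 - 6*o + 8) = (o - 2)^2*(o - 4)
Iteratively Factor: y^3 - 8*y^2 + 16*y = (y - 4)*(y^2 - 4*y) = (y - 4)^2*(y)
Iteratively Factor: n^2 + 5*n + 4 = (n + 1)*(n + 4)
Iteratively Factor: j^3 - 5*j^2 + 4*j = (j - 1)*(j^2 - 4*j) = j*(j - 1)*(j - 4)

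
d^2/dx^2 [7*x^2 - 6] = 14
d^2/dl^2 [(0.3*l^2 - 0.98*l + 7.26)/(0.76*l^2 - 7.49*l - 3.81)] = (2.283344*l^3 + 30.372336*l^2 - 264.987072*l + 921.259548)/(0.438976*l^6 - 12.978672*l^5 + 121.30626*l^4 - 290.061485*l^3 - 608.127435*l^2 - 326.176767*l - 55.306341)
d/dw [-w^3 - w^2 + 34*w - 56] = -3*w^2 - 2*w + 34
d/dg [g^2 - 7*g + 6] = 2*g - 7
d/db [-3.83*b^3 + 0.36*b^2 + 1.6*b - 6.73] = -11.49*b^2 + 0.72*b + 1.6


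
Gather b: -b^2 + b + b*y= -b^2 + b*(y + 1)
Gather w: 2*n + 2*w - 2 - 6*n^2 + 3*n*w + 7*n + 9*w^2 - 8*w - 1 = -6*n^2 + 9*n + 9*w^2 + w*(3*n - 6) - 3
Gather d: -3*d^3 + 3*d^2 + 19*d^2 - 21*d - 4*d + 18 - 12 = -3*d^3 + 22*d^2 - 25*d + 6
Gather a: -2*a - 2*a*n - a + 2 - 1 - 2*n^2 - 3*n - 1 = a*(-2*n - 3) - 2*n^2 - 3*n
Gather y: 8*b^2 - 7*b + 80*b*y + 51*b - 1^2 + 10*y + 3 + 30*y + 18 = 8*b^2 + 44*b + y*(80*b + 40) + 20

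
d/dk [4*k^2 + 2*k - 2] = 8*k + 2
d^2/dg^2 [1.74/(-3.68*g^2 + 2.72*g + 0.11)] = (-47.127552*g^2 + 34.833408*g + 1.74*(7.36*g - 2.72)*(14.72*g - 5.44) + 1.408704)/(-3.68*g^2 + 2.72*g + 0.11)^3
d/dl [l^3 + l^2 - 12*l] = 3*l^2 + 2*l - 12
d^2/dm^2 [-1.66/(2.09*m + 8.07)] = -14.502092/(2.09*m + 8.07)^3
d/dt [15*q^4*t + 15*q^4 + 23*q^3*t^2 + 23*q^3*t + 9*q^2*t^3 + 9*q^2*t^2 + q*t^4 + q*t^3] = q*(15*q^3 + 46*q^2*t + 23*q^2 + 27*q*t^2 + 18*q*t + 4*t^3 + 3*t^2)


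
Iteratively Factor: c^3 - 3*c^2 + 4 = (c - 2)*(c^2 - c - 2) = (c - 2)^2*(c + 1)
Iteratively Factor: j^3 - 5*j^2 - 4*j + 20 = (j + 2)*(j^2 - 7*j + 10) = (j - 5)*(j + 2)*(j - 2)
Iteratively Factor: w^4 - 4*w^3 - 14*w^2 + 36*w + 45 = (w - 5)*(w^3 + w^2 - 9*w - 9) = (w - 5)*(w - 3)*(w^2 + 4*w + 3) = (w - 5)*(w - 3)*(w + 1)*(w + 3)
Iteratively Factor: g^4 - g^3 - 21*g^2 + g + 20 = (g + 1)*(g^3 - 2*g^2 - 19*g + 20) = (g - 5)*(g + 1)*(g^2 + 3*g - 4) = (g - 5)*(g + 1)*(g + 4)*(g - 1)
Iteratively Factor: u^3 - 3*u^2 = (u)*(u^2 - 3*u) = u*(u - 3)*(u)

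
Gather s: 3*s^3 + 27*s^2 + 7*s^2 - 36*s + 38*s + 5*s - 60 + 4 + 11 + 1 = 3*s^3 + 34*s^2 + 7*s - 44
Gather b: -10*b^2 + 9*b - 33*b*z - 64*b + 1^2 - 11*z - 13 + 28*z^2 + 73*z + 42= -10*b^2 + b*(-33*z - 55) + 28*z^2 + 62*z + 30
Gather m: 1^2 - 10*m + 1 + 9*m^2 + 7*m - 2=9*m^2 - 3*m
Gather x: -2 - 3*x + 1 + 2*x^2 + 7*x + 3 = 2*x^2 + 4*x + 2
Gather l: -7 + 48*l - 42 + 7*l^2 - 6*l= 7*l^2 + 42*l - 49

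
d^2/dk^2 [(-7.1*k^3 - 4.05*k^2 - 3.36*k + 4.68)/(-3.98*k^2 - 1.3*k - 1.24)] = (1.13686837721616e-13*k^5 + 1.13686837721616e-13*k^4 + 18.4562479999997*k^3 - 496.052592*k^2 - 179.277792*k + 31.996992)/(63.044792*k^6 + 61.77756*k^5 + 79.104888*k^4 + 40.69156*k^3 + 24.645744*k^2 + 5.99664*k + 1.906624)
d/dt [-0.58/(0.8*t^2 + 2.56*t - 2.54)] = (0.928*t + 1.4848)/(0.8*t^2 + 2.56*t - 2.54)^2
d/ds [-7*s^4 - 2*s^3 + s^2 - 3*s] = -28*s^3 - 6*s^2 + 2*s - 3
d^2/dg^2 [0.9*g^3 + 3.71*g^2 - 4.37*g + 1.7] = 5.4*g + 7.42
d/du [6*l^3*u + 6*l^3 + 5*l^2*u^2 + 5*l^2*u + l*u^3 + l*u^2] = l*(6*l^2 + 10*l*u + 5*l + 3*u^2 + 2*u)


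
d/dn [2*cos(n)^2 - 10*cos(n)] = 2*(5 - 2*cos(n))*sin(n)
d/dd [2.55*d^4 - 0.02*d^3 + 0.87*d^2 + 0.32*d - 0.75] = 10.2*d^3 - 0.06*d^2 + 1.74*d + 0.32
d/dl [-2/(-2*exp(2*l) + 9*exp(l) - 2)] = (18 - 8*exp(l))*exp(l)/(2*exp(2*l) - 9*exp(l) + 2)^2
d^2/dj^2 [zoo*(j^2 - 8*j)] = zoo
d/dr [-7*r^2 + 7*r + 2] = 7 - 14*r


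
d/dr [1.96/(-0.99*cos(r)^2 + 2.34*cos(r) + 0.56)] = (4.5864 - 3.8808*cos(r))*sin(r)/(-0.99*cos(r)^2 + 2.34*cos(r) + 0.56)^2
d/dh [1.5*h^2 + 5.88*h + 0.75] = 3.0*h + 5.88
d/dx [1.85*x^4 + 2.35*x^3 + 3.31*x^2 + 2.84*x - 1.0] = 7.4*x^3 + 7.05*x^2 + 6.62*x + 2.84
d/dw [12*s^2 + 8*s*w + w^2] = 8*s + 2*w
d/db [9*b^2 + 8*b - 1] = 18*b + 8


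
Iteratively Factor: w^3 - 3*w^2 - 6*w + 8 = (w - 4)*(w^2 + w - 2) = (w - 4)*(w + 2)*(w - 1)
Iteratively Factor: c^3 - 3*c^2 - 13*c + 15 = (c - 5)*(c^2 + 2*c - 3) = (c - 5)*(c + 3)*(c - 1)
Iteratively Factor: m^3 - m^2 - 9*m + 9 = (m - 3)*(m^2 + 2*m - 3) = (m - 3)*(m - 1)*(m + 3)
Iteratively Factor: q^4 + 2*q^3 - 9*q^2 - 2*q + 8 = (q + 4)*(q^3 - 2*q^2 - q + 2) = (q + 1)*(q + 4)*(q^2 - 3*q + 2) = (q - 2)*(q + 1)*(q + 4)*(q - 1)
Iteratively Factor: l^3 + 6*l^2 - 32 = (l - 2)*(l^2 + 8*l + 16) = (l - 2)*(l + 4)*(l + 4)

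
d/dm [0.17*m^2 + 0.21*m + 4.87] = 0.34*m + 0.21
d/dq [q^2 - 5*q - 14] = 2*q - 5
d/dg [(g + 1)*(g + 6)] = 2*g + 7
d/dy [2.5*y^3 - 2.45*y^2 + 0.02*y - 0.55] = 7.5*y^2 - 4.9*y + 0.02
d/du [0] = 0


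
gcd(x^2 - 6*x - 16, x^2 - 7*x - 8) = x - 8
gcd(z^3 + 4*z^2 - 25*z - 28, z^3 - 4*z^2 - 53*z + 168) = z + 7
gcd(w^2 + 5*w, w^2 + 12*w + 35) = w + 5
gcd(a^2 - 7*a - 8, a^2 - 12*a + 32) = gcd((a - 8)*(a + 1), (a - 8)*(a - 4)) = a - 8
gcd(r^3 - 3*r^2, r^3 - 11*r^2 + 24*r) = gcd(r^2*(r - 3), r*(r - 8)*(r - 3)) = r^2 - 3*r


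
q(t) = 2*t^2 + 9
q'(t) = 4*t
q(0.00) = 9.00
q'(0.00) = 0.00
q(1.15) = 11.64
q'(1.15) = 4.60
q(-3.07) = 27.85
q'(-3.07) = -12.28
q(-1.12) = 11.51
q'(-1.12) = -4.48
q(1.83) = 15.70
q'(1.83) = 7.32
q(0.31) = 9.19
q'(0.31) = 1.24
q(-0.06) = 9.01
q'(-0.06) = -0.24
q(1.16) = 11.69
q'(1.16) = 4.64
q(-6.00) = 81.00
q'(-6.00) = -24.00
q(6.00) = 81.00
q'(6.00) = 24.00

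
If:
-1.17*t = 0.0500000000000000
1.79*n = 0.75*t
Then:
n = -0.02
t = -0.04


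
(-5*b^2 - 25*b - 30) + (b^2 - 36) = -4*b^2 - 25*b - 66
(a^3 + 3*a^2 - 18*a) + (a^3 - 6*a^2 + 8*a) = 2*a^3 - 3*a^2 - 10*a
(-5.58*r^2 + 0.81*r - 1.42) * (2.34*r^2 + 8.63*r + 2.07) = -13.0572*r^4 - 46.26*r^3 - 7.8831*r^2 - 10.5779*r - 2.9394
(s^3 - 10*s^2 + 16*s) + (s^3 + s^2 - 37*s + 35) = 2*s^3 - 9*s^2 - 21*s + 35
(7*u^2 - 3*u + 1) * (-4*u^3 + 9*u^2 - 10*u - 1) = -28*u^5 + 75*u^4 - 101*u^3 + 32*u^2 - 7*u - 1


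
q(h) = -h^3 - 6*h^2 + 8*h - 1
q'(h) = -3*h^2 - 12*h + 8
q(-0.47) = -5.98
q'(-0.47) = 12.98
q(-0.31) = -4.03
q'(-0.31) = 11.43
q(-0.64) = -8.32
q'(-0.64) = 14.45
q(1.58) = -7.28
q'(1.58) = -18.45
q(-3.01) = -52.17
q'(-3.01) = 16.94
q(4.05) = -133.45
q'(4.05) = -89.81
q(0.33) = 0.95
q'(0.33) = 3.71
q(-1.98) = -32.60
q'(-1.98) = 20.00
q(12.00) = -2497.00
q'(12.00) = -568.00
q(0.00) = -1.00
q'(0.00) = 8.00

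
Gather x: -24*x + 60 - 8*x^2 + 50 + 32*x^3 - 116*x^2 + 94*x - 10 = 32*x^3 - 124*x^2 + 70*x + 100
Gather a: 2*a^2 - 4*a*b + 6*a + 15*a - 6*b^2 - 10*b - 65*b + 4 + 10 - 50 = 2*a^2 + a*(21 - 4*b) - 6*b^2 - 75*b - 36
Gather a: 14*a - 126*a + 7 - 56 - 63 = -112*a - 112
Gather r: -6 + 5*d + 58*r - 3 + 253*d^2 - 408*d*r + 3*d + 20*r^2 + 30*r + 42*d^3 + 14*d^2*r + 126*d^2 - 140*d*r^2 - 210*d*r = 42*d^3 + 379*d^2 + 8*d + r^2*(20 - 140*d) + r*(14*d^2 - 618*d + 88) - 9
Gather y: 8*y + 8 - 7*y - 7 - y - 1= 0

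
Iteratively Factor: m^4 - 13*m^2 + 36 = (m + 3)*(m^3 - 3*m^2 - 4*m + 12) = (m - 2)*(m + 3)*(m^2 - m - 6) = (m - 3)*(m - 2)*(m + 3)*(m + 2)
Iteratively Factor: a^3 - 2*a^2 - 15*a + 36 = (a - 3)*(a^2 + a - 12) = (a - 3)^2*(a + 4)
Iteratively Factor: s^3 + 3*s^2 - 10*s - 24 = (s + 4)*(s^2 - s - 6) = (s + 2)*(s + 4)*(s - 3)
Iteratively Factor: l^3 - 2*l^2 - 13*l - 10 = (l + 2)*(l^2 - 4*l - 5) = (l + 1)*(l + 2)*(l - 5)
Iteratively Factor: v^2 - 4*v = (v - 4)*(v)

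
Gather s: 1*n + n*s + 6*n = n*s + 7*n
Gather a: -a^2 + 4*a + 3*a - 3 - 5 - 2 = -a^2 + 7*a - 10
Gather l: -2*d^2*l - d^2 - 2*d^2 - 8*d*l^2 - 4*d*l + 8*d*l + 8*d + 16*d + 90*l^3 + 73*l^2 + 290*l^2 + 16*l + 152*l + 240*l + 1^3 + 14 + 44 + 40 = -3*d^2 + 24*d + 90*l^3 + l^2*(363 - 8*d) + l*(-2*d^2 + 4*d + 408) + 99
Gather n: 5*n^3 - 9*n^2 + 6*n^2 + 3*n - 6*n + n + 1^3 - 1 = 5*n^3 - 3*n^2 - 2*n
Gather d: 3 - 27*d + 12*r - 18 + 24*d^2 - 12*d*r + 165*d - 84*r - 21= 24*d^2 + d*(138 - 12*r) - 72*r - 36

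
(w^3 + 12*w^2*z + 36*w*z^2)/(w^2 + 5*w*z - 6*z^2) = w*(-w - 6*z)/(-w + z)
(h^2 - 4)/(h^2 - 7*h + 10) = (h + 2)/(h - 5)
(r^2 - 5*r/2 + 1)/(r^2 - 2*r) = (r - 1/2)/r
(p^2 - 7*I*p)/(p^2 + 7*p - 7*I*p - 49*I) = p/(p + 7)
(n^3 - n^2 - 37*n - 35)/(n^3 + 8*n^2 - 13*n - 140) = (n^2 - 6*n - 7)/(n^2 + 3*n - 28)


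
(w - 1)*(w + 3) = w^2 + 2*w - 3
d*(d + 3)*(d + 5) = d^3 + 8*d^2 + 15*d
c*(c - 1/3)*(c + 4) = c^3 + 11*c^2/3 - 4*c/3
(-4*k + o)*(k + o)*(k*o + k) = -4*k^3*o - 4*k^3 - 3*k^2*o^2 - 3*k^2*o + k*o^3 + k*o^2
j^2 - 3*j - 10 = (j - 5)*(j + 2)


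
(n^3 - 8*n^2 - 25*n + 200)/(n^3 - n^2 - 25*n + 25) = (n - 8)/(n - 1)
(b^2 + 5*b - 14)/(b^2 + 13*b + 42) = (b - 2)/(b + 6)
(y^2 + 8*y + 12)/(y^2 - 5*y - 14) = (y + 6)/(y - 7)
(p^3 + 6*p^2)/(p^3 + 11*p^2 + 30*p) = p/(p + 5)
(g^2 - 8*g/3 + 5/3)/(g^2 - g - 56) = (-g^2 + 8*g/3 - 5/3)/(-g^2 + g + 56)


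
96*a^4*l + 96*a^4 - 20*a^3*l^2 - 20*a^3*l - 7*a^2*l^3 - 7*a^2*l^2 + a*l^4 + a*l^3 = (-8*a + l)*(-3*a + l)*(4*a + l)*(a*l + a)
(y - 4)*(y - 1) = y^2 - 5*y + 4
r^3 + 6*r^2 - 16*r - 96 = (r - 4)*(r + 4)*(r + 6)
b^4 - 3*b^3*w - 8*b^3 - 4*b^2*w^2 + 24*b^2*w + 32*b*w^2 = b*(b - 8)*(b - 4*w)*(b + w)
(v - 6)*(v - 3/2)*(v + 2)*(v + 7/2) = v^4 - 2*v^3 - 101*v^2/4 - 3*v + 63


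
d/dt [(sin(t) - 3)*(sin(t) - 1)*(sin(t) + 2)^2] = 2*(2*sin(t)^3 - 9*sin(t) - 2)*cos(t)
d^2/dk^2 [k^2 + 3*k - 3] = 2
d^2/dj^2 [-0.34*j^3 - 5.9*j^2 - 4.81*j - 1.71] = -2.04*j - 11.8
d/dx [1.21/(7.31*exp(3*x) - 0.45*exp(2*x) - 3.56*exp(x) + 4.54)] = (-26.5353*exp(2*x) + 1.089*exp(x) + 4.3076)*exp(x)/(7.31*exp(3*x) - 0.45*exp(2*x) - 3.56*exp(x) + 4.54)^2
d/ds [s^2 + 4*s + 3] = 2*s + 4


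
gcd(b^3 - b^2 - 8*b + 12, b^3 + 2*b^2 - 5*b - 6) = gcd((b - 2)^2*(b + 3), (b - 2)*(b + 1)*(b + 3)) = b^2 + b - 6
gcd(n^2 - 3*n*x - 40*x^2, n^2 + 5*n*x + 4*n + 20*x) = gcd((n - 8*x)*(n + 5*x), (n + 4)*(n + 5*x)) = n + 5*x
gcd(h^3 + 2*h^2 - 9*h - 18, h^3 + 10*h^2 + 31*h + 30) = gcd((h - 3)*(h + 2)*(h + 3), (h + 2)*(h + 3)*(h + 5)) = h^2 + 5*h + 6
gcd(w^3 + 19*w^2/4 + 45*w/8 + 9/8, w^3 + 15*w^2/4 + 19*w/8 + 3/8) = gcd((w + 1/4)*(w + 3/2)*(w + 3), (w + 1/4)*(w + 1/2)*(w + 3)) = w^2 + 13*w/4 + 3/4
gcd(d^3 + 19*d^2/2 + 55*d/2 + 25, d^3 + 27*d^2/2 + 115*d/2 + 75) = d^2 + 15*d/2 + 25/2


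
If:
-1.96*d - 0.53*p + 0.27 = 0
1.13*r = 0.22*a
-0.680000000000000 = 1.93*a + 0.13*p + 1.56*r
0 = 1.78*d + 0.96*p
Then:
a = -0.27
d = 0.28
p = -0.51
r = -0.05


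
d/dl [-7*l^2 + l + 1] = 1 - 14*l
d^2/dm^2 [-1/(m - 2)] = -2/(m - 2)^3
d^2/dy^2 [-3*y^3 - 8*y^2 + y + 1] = -18*y - 16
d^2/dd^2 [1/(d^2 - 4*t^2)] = 2*(3*d^2 + 4*t^2)/(d^2 - 4*t^2)^3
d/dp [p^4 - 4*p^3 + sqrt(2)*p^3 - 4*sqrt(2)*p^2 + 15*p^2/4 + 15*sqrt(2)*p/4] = 4*p^3 - 12*p^2 + 3*sqrt(2)*p^2 - 8*sqrt(2)*p + 15*p/2 + 15*sqrt(2)/4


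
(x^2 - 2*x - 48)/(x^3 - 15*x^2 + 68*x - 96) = (x + 6)/(x^2 - 7*x + 12)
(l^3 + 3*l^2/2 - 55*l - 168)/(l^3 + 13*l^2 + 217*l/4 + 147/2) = 2*(l - 8)/(2*l + 7)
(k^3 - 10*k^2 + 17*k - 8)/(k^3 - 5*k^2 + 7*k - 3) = (k - 8)/(k - 3)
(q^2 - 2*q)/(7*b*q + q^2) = (q - 2)/(7*b + q)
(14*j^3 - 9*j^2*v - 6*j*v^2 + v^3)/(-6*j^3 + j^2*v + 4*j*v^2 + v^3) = (-7*j + v)/(3*j + v)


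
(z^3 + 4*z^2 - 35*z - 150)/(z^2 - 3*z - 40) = (z^2 - z - 30)/(z - 8)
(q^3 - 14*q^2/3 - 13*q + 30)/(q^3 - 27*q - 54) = (q - 5/3)/(q + 3)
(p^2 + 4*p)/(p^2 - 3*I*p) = (p + 4)/(p - 3*I)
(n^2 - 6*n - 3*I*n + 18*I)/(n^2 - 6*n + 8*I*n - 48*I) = (n - 3*I)/(n + 8*I)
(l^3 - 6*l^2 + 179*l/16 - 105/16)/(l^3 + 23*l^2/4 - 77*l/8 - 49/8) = (4*l^2 - 17*l + 15)/(2*(2*l^2 + 15*l + 7))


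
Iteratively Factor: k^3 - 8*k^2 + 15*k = (k - 5)*(k^2 - 3*k) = k*(k - 5)*(k - 3)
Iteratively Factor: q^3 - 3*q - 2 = (q + 1)*(q^2 - q - 2) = (q + 1)^2*(q - 2)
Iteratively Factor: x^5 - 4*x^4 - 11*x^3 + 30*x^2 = (x + 3)*(x^4 - 7*x^3 + 10*x^2) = (x - 2)*(x + 3)*(x^3 - 5*x^2) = x*(x - 2)*(x + 3)*(x^2 - 5*x) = x*(x - 5)*(x - 2)*(x + 3)*(x)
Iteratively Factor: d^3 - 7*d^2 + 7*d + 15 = (d - 5)*(d^2 - 2*d - 3) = (d - 5)*(d + 1)*(d - 3)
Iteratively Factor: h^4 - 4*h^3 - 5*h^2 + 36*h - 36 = (h - 2)*(h^3 - 2*h^2 - 9*h + 18) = (h - 2)^2*(h^2 - 9) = (h - 2)^2*(h + 3)*(h - 3)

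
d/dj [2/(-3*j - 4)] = 6/(3*j + 4)^2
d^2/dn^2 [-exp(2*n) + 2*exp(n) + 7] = (2 - 4*exp(n))*exp(n)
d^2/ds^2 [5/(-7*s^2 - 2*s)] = 10*(7*s*(7*s + 2) - 4*(7*s + 1)^2)/(s^3*(7*s + 2)^3)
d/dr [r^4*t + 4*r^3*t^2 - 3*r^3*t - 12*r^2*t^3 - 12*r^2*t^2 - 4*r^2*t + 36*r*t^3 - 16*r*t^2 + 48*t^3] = t*(4*r^3 + 12*r^2*t - 9*r^2 - 24*r*t^2 - 24*r*t - 8*r + 36*t^2 - 16*t)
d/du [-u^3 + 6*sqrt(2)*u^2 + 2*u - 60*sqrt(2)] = -3*u^2 + 12*sqrt(2)*u + 2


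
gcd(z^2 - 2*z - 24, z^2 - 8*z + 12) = z - 6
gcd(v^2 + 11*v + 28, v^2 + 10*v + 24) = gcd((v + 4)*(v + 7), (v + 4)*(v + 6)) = v + 4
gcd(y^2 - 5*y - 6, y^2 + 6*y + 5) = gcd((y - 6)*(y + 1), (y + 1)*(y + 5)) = y + 1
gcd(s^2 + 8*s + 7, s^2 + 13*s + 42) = s + 7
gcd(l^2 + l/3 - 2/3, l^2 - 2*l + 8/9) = l - 2/3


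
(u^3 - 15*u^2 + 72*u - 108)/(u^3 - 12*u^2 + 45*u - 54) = (u - 6)/(u - 3)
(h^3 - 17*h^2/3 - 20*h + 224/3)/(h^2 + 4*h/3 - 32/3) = h - 7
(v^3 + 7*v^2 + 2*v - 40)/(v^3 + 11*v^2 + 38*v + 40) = (v - 2)/(v + 2)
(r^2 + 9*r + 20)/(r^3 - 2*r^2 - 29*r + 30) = (r + 4)/(r^2 - 7*r + 6)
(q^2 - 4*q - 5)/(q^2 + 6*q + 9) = (q^2 - 4*q - 5)/(q^2 + 6*q + 9)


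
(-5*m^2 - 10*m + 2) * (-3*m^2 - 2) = 15*m^4 + 30*m^3 + 4*m^2 + 20*m - 4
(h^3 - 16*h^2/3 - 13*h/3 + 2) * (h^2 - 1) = h^5 - 16*h^4/3 - 16*h^3/3 + 22*h^2/3 + 13*h/3 - 2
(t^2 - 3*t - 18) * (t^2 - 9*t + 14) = t^4 - 12*t^3 + 23*t^2 + 120*t - 252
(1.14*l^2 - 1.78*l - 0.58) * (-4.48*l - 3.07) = -5.1072*l^3 + 4.4746*l^2 + 8.063*l + 1.7806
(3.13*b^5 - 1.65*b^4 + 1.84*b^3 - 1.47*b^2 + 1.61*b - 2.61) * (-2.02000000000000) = -6.3226*b^5 + 3.333*b^4 - 3.7168*b^3 + 2.9694*b^2 - 3.2522*b + 5.2722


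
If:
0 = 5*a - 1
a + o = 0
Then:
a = 1/5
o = -1/5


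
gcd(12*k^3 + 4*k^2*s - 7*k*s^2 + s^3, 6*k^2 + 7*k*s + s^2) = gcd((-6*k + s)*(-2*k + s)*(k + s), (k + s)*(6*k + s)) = k + s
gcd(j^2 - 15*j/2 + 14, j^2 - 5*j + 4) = j - 4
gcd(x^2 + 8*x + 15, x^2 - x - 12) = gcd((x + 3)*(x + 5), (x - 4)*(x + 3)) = x + 3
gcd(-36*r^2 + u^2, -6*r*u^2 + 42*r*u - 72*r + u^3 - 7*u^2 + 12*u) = 6*r - u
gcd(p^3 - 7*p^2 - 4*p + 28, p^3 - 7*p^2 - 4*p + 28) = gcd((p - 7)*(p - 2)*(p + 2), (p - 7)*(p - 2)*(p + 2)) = p^3 - 7*p^2 - 4*p + 28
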